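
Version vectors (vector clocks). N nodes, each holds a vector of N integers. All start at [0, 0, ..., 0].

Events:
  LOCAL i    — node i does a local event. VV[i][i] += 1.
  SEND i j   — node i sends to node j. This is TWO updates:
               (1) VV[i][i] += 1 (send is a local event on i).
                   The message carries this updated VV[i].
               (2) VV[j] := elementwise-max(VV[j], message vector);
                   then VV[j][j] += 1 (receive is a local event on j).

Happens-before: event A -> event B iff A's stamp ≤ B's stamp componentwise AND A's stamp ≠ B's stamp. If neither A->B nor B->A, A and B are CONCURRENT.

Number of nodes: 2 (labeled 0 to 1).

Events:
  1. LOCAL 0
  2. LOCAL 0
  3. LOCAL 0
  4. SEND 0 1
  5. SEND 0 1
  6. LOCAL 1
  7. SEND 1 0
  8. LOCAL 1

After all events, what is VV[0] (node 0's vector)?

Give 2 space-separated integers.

Answer: 6 4

Derivation:
Initial: VV[0]=[0, 0]
Initial: VV[1]=[0, 0]
Event 1: LOCAL 0: VV[0][0]++ -> VV[0]=[1, 0]
Event 2: LOCAL 0: VV[0][0]++ -> VV[0]=[2, 0]
Event 3: LOCAL 0: VV[0][0]++ -> VV[0]=[3, 0]
Event 4: SEND 0->1: VV[0][0]++ -> VV[0]=[4, 0], msg_vec=[4, 0]; VV[1]=max(VV[1],msg_vec) then VV[1][1]++ -> VV[1]=[4, 1]
Event 5: SEND 0->1: VV[0][0]++ -> VV[0]=[5, 0], msg_vec=[5, 0]; VV[1]=max(VV[1],msg_vec) then VV[1][1]++ -> VV[1]=[5, 2]
Event 6: LOCAL 1: VV[1][1]++ -> VV[1]=[5, 3]
Event 7: SEND 1->0: VV[1][1]++ -> VV[1]=[5, 4], msg_vec=[5, 4]; VV[0]=max(VV[0],msg_vec) then VV[0][0]++ -> VV[0]=[6, 4]
Event 8: LOCAL 1: VV[1][1]++ -> VV[1]=[5, 5]
Final vectors: VV[0]=[6, 4]; VV[1]=[5, 5]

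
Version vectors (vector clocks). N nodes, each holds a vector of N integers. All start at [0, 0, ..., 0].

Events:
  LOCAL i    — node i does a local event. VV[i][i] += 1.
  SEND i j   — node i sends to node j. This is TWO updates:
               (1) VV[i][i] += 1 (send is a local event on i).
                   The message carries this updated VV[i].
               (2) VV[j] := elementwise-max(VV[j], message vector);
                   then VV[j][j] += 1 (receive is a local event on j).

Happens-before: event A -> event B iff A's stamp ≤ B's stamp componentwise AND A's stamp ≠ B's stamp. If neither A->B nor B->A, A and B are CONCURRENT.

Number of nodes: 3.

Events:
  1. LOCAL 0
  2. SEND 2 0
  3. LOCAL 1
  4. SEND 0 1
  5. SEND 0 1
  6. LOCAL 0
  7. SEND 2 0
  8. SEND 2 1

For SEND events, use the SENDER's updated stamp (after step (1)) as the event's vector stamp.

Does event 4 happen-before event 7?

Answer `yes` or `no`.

Answer: no

Derivation:
Initial: VV[0]=[0, 0, 0]
Initial: VV[1]=[0, 0, 0]
Initial: VV[2]=[0, 0, 0]
Event 1: LOCAL 0: VV[0][0]++ -> VV[0]=[1, 0, 0]
Event 2: SEND 2->0: VV[2][2]++ -> VV[2]=[0, 0, 1], msg_vec=[0, 0, 1]; VV[0]=max(VV[0],msg_vec) then VV[0][0]++ -> VV[0]=[2, 0, 1]
Event 3: LOCAL 1: VV[1][1]++ -> VV[1]=[0, 1, 0]
Event 4: SEND 0->1: VV[0][0]++ -> VV[0]=[3, 0, 1], msg_vec=[3, 0, 1]; VV[1]=max(VV[1],msg_vec) then VV[1][1]++ -> VV[1]=[3, 2, 1]
Event 5: SEND 0->1: VV[0][0]++ -> VV[0]=[4, 0, 1], msg_vec=[4, 0, 1]; VV[1]=max(VV[1],msg_vec) then VV[1][1]++ -> VV[1]=[4, 3, 1]
Event 6: LOCAL 0: VV[0][0]++ -> VV[0]=[5, 0, 1]
Event 7: SEND 2->0: VV[2][2]++ -> VV[2]=[0, 0, 2], msg_vec=[0, 0, 2]; VV[0]=max(VV[0],msg_vec) then VV[0][0]++ -> VV[0]=[6, 0, 2]
Event 8: SEND 2->1: VV[2][2]++ -> VV[2]=[0, 0, 3], msg_vec=[0, 0, 3]; VV[1]=max(VV[1],msg_vec) then VV[1][1]++ -> VV[1]=[4, 4, 3]
Event 4 stamp: [3, 0, 1]
Event 7 stamp: [0, 0, 2]
[3, 0, 1] <= [0, 0, 2]? False. Equal? False. Happens-before: False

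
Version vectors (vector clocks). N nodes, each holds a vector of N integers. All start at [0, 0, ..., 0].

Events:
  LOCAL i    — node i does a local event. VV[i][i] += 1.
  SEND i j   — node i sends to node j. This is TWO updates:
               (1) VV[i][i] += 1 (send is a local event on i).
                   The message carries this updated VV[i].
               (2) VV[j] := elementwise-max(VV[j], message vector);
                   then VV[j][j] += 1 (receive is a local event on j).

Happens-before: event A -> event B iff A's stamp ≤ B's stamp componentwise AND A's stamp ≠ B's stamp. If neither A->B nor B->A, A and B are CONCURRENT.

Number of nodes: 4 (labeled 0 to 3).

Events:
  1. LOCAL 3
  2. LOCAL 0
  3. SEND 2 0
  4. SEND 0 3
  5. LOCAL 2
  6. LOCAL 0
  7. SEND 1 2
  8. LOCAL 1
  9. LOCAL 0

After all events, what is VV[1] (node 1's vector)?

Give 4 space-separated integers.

Initial: VV[0]=[0, 0, 0, 0]
Initial: VV[1]=[0, 0, 0, 0]
Initial: VV[2]=[0, 0, 0, 0]
Initial: VV[3]=[0, 0, 0, 0]
Event 1: LOCAL 3: VV[3][3]++ -> VV[3]=[0, 0, 0, 1]
Event 2: LOCAL 0: VV[0][0]++ -> VV[0]=[1, 0, 0, 0]
Event 3: SEND 2->0: VV[2][2]++ -> VV[2]=[0, 0, 1, 0], msg_vec=[0, 0, 1, 0]; VV[0]=max(VV[0],msg_vec) then VV[0][0]++ -> VV[0]=[2, 0, 1, 0]
Event 4: SEND 0->3: VV[0][0]++ -> VV[0]=[3, 0, 1, 0], msg_vec=[3, 0, 1, 0]; VV[3]=max(VV[3],msg_vec) then VV[3][3]++ -> VV[3]=[3, 0, 1, 2]
Event 5: LOCAL 2: VV[2][2]++ -> VV[2]=[0, 0, 2, 0]
Event 6: LOCAL 0: VV[0][0]++ -> VV[0]=[4, 0, 1, 0]
Event 7: SEND 1->2: VV[1][1]++ -> VV[1]=[0, 1, 0, 0], msg_vec=[0, 1, 0, 0]; VV[2]=max(VV[2],msg_vec) then VV[2][2]++ -> VV[2]=[0, 1, 3, 0]
Event 8: LOCAL 1: VV[1][1]++ -> VV[1]=[0, 2, 0, 0]
Event 9: LOCAL 0: VV[0][0]++ -> VV[0]=[5, 0, 1, 0]
Final vectors: VV[0]=[5, 0, 1, 0]; VV[1]=[0, 2, 0, 0]; VV[2]=[0, 1, 3, 0]; VV[3]=[3, 0, 1, 2]

Answer: 0 2 0 0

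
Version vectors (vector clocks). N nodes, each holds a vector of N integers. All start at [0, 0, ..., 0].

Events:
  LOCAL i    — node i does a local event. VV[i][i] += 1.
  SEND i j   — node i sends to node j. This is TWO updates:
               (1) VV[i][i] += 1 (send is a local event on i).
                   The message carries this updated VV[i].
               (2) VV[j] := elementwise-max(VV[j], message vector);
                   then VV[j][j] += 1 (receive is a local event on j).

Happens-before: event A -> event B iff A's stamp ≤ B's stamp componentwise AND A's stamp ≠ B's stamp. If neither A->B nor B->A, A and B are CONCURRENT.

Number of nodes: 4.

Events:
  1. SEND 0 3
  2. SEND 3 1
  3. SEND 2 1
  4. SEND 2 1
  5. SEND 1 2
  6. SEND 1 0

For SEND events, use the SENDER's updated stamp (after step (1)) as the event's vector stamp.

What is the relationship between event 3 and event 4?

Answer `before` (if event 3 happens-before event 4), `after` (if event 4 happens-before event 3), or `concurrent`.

Initial: VV[0]=[0, 0, 0, 0]
Initial: VV[1]=[0, 0, 0, 0]
Initial: VV[2]=[0, 0, 0, 0]
Initial: VV[3]=[0, 0, 0, 0]
Event 1: SEND 0->3: VV[0][0]++ -> VV[0]=[1, 0, 0, 0], msg_vec=[1, 0, 0, 0]; VV[3]=max(VV[3],msg_vec) then VV[3][3]++ -> VV[3]=[1, 0, 0, 1]
Event 2: SEND 3->1: VV[3][3]++ -> VV[3]=[1, 0, 0, 2], msg_vec=[1, 0, 0, 2]; VV[1]=max(VV[1],msg_vec) then VV[1][1]++ -> VV[1]=[1, 1, 0, 2]
Event 3: SEND 2->1: VV[2][2]++ -> VV[2]=[0, 0, 1, 0], msg_vec=[0, 0, 1, 0]; VV[1]=max(VV[1],msg_vec) then VV[1][1]++ -> VV[1]=[1, 2, 1, 2]
Event 4: SEND 2->1: VV[2][2]++ -> VV[2]=[0, 0, 2, 0], msg_vec=[0, 0, 2, 0]; VV[1]=max(VV[1],msg_vec) then VV[1][1]++ -> VV[1]=[1, 3, 2, 2]
Event 5: SEND 1->2: VV[1][1]++ -> VV[1]=[1, 4, 2, 2], msg_vec=[1, 4, 2, 2]; VV[2]=max(VV[2],msg_vec) then VV[2][2]++ -> VV[2]=[1, 4, 3, 2]
Event 6: SEND 1->0: VV[1][1]++ -> VV[1]=[1, 5, 2, 2], msg_vec=[1, 5, 2, 2]; VV[0]=max(VV[0],msg_vec) then VV[0][0]++ -> VV[0]=[2, 5, 2, 2]
Event 3 stamp: [0, 0, 1, 0]
Event 4 stamp: [0, 0, 2, 0]
[0, 0, 1, 0] <= [0, 0, 2, 0]? True
[0, 0, 2, 0] <= [0, 0, 1, 0]? False
Relation: before

Answer: before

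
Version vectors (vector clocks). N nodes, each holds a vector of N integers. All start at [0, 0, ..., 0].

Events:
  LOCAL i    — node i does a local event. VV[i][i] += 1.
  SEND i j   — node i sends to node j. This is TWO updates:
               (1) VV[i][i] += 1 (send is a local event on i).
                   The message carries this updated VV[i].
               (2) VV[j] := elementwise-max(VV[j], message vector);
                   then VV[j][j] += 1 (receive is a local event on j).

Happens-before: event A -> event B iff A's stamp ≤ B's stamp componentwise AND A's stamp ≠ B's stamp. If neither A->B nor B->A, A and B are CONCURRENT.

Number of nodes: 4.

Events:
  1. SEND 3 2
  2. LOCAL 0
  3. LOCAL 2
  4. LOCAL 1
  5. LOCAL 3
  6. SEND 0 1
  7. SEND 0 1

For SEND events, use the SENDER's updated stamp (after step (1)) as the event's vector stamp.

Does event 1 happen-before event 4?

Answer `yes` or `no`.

Answer: no

Derivation:
Initial: VV[0]=[0, 0, 0, 0]
Initial: VV[1]=[0, 0, 0, 0]
Initial: VV[2]=[0, 0, 0, 0]
Initial: VV[3]=[0, 0, 0, 0]
Event 1: SEND 3->2: VV[3][3]++ -> VV[3]=[0, 0, 0, 1], msg_vec=[0, 0, 0, 1]; VV[2]=max(VV[2],msg_vec) then VV[2][2]++ -> VV[2]=[0, 0, 1, 1]
Event 2: LOCAL 0: VV[0][0]++ -> VV[0]=[1, 0, 0, 0]
Event 3: LOCAL 2: VV[2][2]++ -> VV[2]=[0, 0, 2, 1]
Event 4: LOCAL 1: VV[1][1]++ -> VV[1]=[0, 1, 0, 0]
Event 5: LOCAL 3: VV[3][3]++ -> VV[3]=[0, 0, 0, 2]
Event 6: SEND 0->1: VV[0][0]++ -> VV[0]=[2, 0, 0, 0], msg_vec=[2, 0, 0, 0]; VV[1]=max(VV[1],msg_vec) then VV[1][1]++ -> VV[1]=[2, 2, 0, 0]
Event 7: SEND 0->1: VV[0][0]++ -> VV[0]=[3, 0, 0, 0], msg_vec=[3, 0, 0, 0]; VV[1]=max(VV[1],msg_vec) then VV[1][1]++ -> VV[1]=[3, 3, 0, 0]
Event 1 stamp: [0, 0, 0, 1]
Event 4 stamp: [0, 1, 0, 0]
[0, 0, 0, 1] <= [0, 1, 0, 0]? False. Equal? False. Happens-before: False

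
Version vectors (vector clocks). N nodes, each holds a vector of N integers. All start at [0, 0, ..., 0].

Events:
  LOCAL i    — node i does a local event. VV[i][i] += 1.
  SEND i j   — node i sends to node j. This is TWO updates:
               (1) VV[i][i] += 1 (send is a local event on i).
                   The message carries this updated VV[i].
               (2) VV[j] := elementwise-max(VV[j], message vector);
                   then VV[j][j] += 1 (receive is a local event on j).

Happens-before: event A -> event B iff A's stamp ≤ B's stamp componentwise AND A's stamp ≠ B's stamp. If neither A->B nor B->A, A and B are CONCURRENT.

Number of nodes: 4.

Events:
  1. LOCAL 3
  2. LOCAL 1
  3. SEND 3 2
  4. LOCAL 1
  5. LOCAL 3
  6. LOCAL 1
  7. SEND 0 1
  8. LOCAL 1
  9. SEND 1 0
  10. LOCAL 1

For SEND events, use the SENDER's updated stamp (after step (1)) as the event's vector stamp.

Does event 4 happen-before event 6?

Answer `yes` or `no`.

Answer: yes

Derivation:
Initial: VV[0]=[0, 0, 0, 0]
Initial: VV[1]=[0, 0, 0, 0]
Initial: VV[2]=[0, 0, 0, 0]
Initial: VV[3]=[0, 0, 0, 0]
Event 1: LOCAL 3: VV[3][3]++ -> VV[3]=[0, 0, 0, 1]
Event 2: LOCAL 1: VV[1][1]++ -> VV[1]=[0, 1, 0, 0]
Event 3: SEND 3->2: VV[3][3]++ -> VV[3]=[0, 0, 0, 2], msg_vec=[0, 0, 0, 2]; VV[2]=max(VV[2],msg_vec) then VV[2][2]++ -> VV[2]=[0, 0, 1, 2]
Event 4: LOCAL 1: VV[1][1]++ -> VV[1]=[0, 2, 0, 0]
Event 5: LOCAL 3: VV[3][3]++ -> VV[3]=[0, 0, 0, 3]
Event 6: LOCAL 1: VV[1][1]++ -> VV[1]=[0, 3, 0, 0]
Event 7: SEND 0->1: VV[0][0]++ -> VV[0]=[1, 0, 0, 0], msg_vec=[1, 0, 0, 0]; VV[1]=max(VV[1],msg_vec) then VV[1][1]++ -> VV[1]=[1, 4, 0, 0]
Event 8: LOCAL 1: VV[1][1]++ -> VV[1]=[1, 5, 0, 0]
Event 9: SEND 1->0: VV[1][1]++ -> VV[1]=[1, 6, 0, 0], msg_vec=[1, 6, 0, 0]; VV[0]=max(VV[0],msg_vec) then VV[0][0]++ -> VV[0]=[2, 6, 0, 0]
Event 10: LOCAL 1: VV[1][1]++ -> VV[1]=[1, 7, 0, 0]
Event 4 stamp: [0, 2, 0, 0]
Event 6 stamp: [0, 3, 0, 0]
[0, 2, 0, 0] <= [0, 3, 0, 0]? True. Equal? False. Happens-before: True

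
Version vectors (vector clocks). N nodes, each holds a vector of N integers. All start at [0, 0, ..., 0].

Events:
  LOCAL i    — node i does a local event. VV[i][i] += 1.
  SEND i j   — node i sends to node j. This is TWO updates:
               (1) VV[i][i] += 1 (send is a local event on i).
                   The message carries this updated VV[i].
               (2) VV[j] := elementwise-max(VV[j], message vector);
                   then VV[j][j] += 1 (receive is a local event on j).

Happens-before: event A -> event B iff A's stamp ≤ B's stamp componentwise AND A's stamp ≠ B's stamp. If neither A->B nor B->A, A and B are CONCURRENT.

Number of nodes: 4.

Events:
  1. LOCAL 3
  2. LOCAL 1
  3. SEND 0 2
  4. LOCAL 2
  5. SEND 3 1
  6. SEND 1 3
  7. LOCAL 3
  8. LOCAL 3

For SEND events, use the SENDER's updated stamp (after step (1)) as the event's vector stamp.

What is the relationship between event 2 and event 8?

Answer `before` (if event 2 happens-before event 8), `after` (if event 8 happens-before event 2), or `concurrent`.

Initial: VV[0]=[0, 0, 0, 0]
Initial: VV[1]=[0, 0, 0, 0]
Initial: VV[2]=[0, 0, 0, 0]
Initial: VV[3]=[0, 0, 0, 0]
Event 1: LOCAL 3: VV[3][3]++ -> VV[3]=[0, 0, 0, 1]
Event 2: LOCAL 1: VV[1][1]++ -> VV[1]=[0, 1, 0, 0]
Event 3: SEND 0->2: VV[0][0]++ -> VV[0]=[1, 0, 0, 0], msg_vec=[1, 0, 0, 0]; VV[2]=max(VV[2],msg_vec) then VV[2][2]++ -> VV[2]=[1, 0, 1, 0]
Event 4: LOCAL 2: VV[2][2]++ -> VV[2]=[1, 0, 2, 0]
Event 5: SEND 3->1: VV[3][3]++ -> VV[3]=[0, 0, 0, 2], msg_vec=[0, 0, 0, 2]; VV[1]=max(VV[1],msg_vec) then VV[1][1]++ -> VV[1]=[0, 2, 0, 2]
Event 6: SEND 1->3: VV[1][1]++ -> VV[1]=[0, 3, 0, 2], msg_vec=[0, 3, 0, 2]; VV[3]=max(VV[3],msg_vec) then VV[3][3]++ -> VV[3]=[0, 3, 0, 3]
Event 7: LOCAL 3: VV[3][3]++ -> VV[3]=[0, 3, 0, 4]
Event 8: LOCAL 3: VV[3][3]++ -> VV[3]=[0, 3, 0, 5]
Event 2 stamp: [0, 1, 0, 0]
Event 8 stamp: [0, 3, 0, 5]
[0, 1, 0, 0] <= [0, 3, 0, 5]? True
[0, 3, 0, 5] <= [0, 1, 0, 0]? False
Relation: before

Answer: before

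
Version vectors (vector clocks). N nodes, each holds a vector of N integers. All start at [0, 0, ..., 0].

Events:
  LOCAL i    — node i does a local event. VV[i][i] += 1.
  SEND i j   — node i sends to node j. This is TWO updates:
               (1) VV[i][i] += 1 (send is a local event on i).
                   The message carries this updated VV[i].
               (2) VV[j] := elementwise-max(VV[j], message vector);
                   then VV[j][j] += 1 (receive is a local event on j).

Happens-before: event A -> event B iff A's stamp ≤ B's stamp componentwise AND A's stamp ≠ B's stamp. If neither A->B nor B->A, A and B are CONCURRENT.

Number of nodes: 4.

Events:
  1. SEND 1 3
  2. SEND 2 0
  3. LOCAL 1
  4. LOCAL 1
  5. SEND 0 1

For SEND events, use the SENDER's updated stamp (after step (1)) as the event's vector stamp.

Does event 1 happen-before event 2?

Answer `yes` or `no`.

Answer: no

Derivation:
Initial: VV[0]=[0, 0, 0, 0]
Initial: VV[1]=[0, 0, 0, 0]
Initial: VV[2]=[0, 0, 0, 0]
Initial: VV[3]=[0, 0, 0, 0]
Event 1: SEND 1->3: VV[1][1]++ -> VV[1]=[0, 1, 0, 0], msg_vec=[0, 1, 0, 0]; VV[3]=max(VV[3],msg_vec) then VV[3][3]++ -> VV[3]=[0, 1, 0, 1]
Event 2: SEND 2->0: VV[2][2]++ -> VV[2]=[0, 0, 1, 0], msg_vec=[0, 0, 1, 0]; VV[0]=max(VV[0],msg_vec) then VV[0][0]++ -> VV[0]=[1, 0, 1, 0]
Event 3: LOCAL 1: VV[1][1]++ -> VV[1]=[0, 2, 0, 0]
Event 4: LOCAL 1: VV[1][1]++ -> VV[1]=[0, 3, 0, 0]
Event 5: SEND 0->1: VV[0][0]++ -> VV[0]=[2, 0, 1, 0], msg_vec=[2, 0, 1, 0]; VV[1]=max(VV[1],msg_vec) then VV[1][1]++ -> VV[1]=[2, 4, 1, 0]
Event 1 stamp: [0, 1, 0, 0]
Event 2 stamp: [0, 0, 1, 0]
[0, 1, 0, 0] <= [0, 0, 1, 0]? False. Equal? False. Happens-before: False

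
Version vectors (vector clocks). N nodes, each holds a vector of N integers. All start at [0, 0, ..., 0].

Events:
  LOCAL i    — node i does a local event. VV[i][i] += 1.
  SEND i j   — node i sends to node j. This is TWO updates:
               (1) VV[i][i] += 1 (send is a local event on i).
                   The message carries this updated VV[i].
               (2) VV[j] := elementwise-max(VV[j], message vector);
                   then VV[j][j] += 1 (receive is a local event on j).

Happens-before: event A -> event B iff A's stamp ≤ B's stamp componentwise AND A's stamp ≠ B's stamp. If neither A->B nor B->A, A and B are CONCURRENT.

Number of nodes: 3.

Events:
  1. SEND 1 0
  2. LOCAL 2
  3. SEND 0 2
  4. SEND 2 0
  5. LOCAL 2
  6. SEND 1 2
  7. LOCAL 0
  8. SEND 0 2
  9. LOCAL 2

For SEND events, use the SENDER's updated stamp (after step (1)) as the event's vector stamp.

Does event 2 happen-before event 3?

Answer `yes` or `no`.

Answer: no

Derivation:
Initial: VV[0]=[0, 0, 0]
Initial: VV[1]=[0, 0, 0]
Initial: VV[2]=[0, 0, 0]
Event 1: SEND 1->0: VV[1][1]++ -> VV[1]=[0, 1, 0], msg_vec=[0, 1, 0]; VV[0]=max(VV[0],msg_vec) then VV[0][0]++ -> VV[0]=[1, 1, 0]
Event 2: LOCAL 2: VV[2][2]++ -> VV[2]=[0, 0, 1]
Event 3: SEND 0->2: VV[0][0]++ -> VV[0]=[2, 1, 0], msg_vec=[2, 1, 0]; VV[2]=max(VV[2],msg_vec) then VV[2][2]++ -> VV[2]=[2, 1, 2]
Event 4: SEND 2->0: VV[2][2]++ -> VV[2]=[2, 1, 3], msg_vec=[2, 1, 3]; VV[0]=max(VV[0],msg_vec) then VV[0][0]++ -> VV[0]=[3, 1, 3]
Event 5: LOCAL 2: VV[2][2]++ -> VV[2]=[2, 1, 4]
Event 6: SEND 1->2: VV[1][1]++ -> VV[1]=[0, 2, 0], msg_vec=[0, 2, 0]; VV[2]=max(VV[2],msg_vec) then VV[2][2]++ -> VV[2]=[2, 2, 5]
Event 7: LOCAL 0: VV[0][0]++ -> VV[0]=[4, 1, 3]
Event 8: SEND 0->2: VV[0][0]++ -> VV[0]=[5, 1, 3], msg_vec=[5, 1, 3]; VV[2]=max(VV[2],msg_vec) then VV[2][2]++ -> VV[2]=[5, 2, 6]
Event 9: LOCAL 2: VV[2][2]++ -> VV[2]=[5, 2, 7]
Event 2 stamp: [0, 0, 1]
Event 3 stamp: [2, 1, 0]
[0, 0, 1] <= [2, 1, 0]? False. Equal? False. Happens-before: False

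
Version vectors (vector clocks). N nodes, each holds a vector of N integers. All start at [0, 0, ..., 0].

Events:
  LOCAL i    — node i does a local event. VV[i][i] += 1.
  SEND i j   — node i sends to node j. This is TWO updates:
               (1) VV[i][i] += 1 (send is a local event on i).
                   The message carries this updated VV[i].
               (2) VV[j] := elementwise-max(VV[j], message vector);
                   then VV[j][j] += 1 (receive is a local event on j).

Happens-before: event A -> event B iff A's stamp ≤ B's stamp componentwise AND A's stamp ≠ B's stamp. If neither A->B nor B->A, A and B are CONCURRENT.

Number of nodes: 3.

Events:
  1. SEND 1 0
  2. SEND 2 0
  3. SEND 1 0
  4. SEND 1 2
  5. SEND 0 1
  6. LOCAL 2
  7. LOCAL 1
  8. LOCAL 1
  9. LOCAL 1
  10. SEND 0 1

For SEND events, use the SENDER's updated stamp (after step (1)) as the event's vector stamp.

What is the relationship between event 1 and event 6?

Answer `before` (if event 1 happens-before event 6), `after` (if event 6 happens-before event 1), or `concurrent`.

Initial: VV[0]=[0, 0, 0]
Initial: VV[1]=[0, 0, 0]
Initial: VV[2]=[0, 0, 0]
Event 1: SEND 1->0: VV[1][1]++ -> VV[1]=[0, 1, 0], msg_vec=[0, 1, 0]; VV[0]=max(VV[0],msg_vec) then VV[0][0]++ -> VV[0]=[1, 1, 0]
Event 2: SEND 2->0: VV[2][2]++ -> VV[2]=[0, 0, 1], msg_vec=[0, 0, 1]; VV[0]=max(VV[0],msg_vec) then VV[0][0]++ -> VV[0]=[2, 1, 1]
Event 3: SEND 1->0: VV[1][1]++ -> VV[1]=[0, 2, 0], msg_vec=[0, 2, 0]; VV[0]=max(VV[0],msg_vec) then VV[0][0]++ -> VV[0]=[3, 2, 1]
Event 4: SEND 1->2: VV[1][1]++ -> VV[1]=[0, 3, 0], msg_vec=[0, 3, 0]; VV[2]=max(VV[2],msg_vec) then VV[2][2]++ -> VV[2]=[0, 3, 2]
Event 5: SEND 0->1: VV[0][0]++ -> VV[0]=[4, 2, 1], msg_vec=[4, 2, 1]; VV[1]=max(VV[1],msg_vec) then VV[1][1]++ -> VV[1]=[4, 4, 1]
Event 6: LOCAL 2: VV[2][2]++ -> VV[2]=[0, 3, 3]
Event 7: LOCAL 1: VV[1][1]++ -> VV[1]=[4, 5, 1]
Event 8: LOCAL 1: VV[1][1]++ -> VV[1]=[4, 6, 1]
Event 9: LOCAL 1: VV[1][1]++ -> VV[1]=[4, 7, 1]
Event 10: SEND 0->1: VV[0][0]++ -> VV[0]=[5, 2, 1], msg_vec=[5, 2, 1]; VV[1]=max(VV[1],msg_vec) then VV[1][1]++ -> VV[1]=[5, 8, 1]
Event 1 stamp: [0, 1, 0]
Event 6 stamp: [0, 3, 3]
[0, 1, 0] <= [0, 3, 3]? True
[0, 3, 3] <= [0, 1, 0]? False
Relation: before

Answer: before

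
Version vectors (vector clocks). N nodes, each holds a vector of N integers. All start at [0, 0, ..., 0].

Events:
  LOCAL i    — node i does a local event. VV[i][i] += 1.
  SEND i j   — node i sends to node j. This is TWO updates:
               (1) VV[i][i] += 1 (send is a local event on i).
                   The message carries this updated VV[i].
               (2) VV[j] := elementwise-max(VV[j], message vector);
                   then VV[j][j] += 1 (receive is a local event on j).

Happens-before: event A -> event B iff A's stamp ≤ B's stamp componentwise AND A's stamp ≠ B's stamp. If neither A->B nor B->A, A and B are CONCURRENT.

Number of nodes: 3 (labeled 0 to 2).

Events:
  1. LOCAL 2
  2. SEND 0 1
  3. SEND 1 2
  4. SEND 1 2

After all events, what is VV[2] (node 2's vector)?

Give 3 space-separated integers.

Initial: VV[0]=[0, 0, 0]
Initial: VV[1]=[0, 0, 0]
Initial: VV[2]=[0, 0, 0]
Event 1: LOCAL 2: VV[2][2]++ -> VV[2]=[0, 0, 1]
Event 2: SEND 0->1: VV[0][0]++ -> VV[0]=[1, 0, 0], msg_vec=[1, 0, 0]; VV[1]=max(VV[1],msg_vec) then VV[1][1]++ -> VV[1]=[1, 1, 0]
Event 3: SEND 1->2: VV[1][1]++ -> VV[1]=[1, 2, 0], msg_vec=[1, 2, 0]; VV[2]=max(VV[2],msg_vec) then VV[2][2]++ -> VV[2]=[1, 2, 2]
Event 4: SEND 1->2: VV[1][1]++ -> VV[1]=[1, 3, 0], msg_vec=[1, 3, 0]; VV[2]=max(VV[2],msg_vec) then VV[2][2]++ -> VV[2]=[1, 3, 3]
Final vectors: VV[0]=[1, 0, 0]; VV[1]=[1, 3, 0]; VV[2]=[1, 3, 3]

Answer: 1 3 3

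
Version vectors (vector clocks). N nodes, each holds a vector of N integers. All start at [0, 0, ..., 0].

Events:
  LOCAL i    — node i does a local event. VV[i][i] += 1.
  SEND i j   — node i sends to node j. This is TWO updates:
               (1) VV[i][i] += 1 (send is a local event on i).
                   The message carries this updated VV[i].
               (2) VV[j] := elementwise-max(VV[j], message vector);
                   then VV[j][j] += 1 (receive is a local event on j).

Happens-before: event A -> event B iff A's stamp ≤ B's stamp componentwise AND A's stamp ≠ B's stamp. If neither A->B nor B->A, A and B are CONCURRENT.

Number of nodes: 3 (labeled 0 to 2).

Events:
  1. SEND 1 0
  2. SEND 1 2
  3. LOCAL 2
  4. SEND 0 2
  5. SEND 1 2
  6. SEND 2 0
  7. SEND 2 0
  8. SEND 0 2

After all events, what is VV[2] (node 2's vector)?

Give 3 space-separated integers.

Answer: 5 3 7

Derivation:
Initial: VV[0]=[0, 0, 0]
Initial: VV[1]=[0, 0, 0]
Initial: VV[2]=[0, 0, 0]
Event 1: SEND 1->0: VV[1][1]++ -> VV[1]=[0, 1, 0], msg_vec=[0, 1, 0]; VV[0]=max(VV[0],msg_vec) then VV[0][0]++ -> VV[0]=[1, 1, 0]
Event 2: SEND 1->2: VV[1][1]++ -> VV[1]=[0, 2, 0], msg_vec=[0, 2, 0]; VV[2]=max(VV[2],msg_vec) then VV[2][2]++ -> VV[2]=[0, 2, 1]
Event 3: LOCAL 2: VV[2][2]++ -> VV[2]=[0, 2, 2]
Event 4: SEND 0->2: VV[0][0]++ -> VV[0]=[2, 1, 0], msg_vec=[2, 1, 0]; VV[2]=max(VV[2],msg_vec) then VV[2][2]++ -> VV[2]=[2, 2, 3]
Event 5: SEND 1->2: VV[1][1]++ -> VV[1]=[0, 3, 0], msg_vec=[0, 3, 0]; VV[2]=max(VV[2],msg_vec) then VV[2][2]++ -> VV[2]=[2, 3, 4]
Event 6: SEND 2->0: VV[2][2]++ -> VV[2]=[2, 3, 5], msg_vec=[2, 3, 5]; VV[0]=max(VV[0],msg_vec) then VV[0][0]++ -> VV[0]=[3, 3, 5]
Event 7: SEND 2->0: VV[2][2]++ -> VV[2]=[2, 3, 6], msg_vec=[2, 3, 6]; VV[0]=max(VV[0],msg_vec) then VV[0][0]++ -> VV[0]=[4, 3, 6]
Event 8: SEND 0->2: VV[0][0]++ -> VV[0]=[5, 3, 6], msg_vec=[5, 3, 6]; VV[2]=max(VV[2],msg_vec) then VV[2][2]++ -> VV[2]=[5, 3, 7]
Final vectors: VV[0]=[5, 3, 6]; VV[1]=[0, 3, 0]; VV[2]=[5, 3, 7]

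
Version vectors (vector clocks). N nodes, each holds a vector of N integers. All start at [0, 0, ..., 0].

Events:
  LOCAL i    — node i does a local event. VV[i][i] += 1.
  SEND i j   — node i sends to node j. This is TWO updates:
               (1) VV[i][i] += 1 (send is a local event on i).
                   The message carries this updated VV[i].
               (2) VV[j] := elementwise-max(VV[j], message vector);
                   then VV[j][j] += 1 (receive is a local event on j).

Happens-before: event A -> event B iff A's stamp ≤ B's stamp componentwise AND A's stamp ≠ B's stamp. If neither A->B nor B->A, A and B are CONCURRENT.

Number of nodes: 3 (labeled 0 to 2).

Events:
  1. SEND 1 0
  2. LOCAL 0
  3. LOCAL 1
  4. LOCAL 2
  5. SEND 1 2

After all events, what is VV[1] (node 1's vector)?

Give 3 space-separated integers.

Initial: VV[0]=[0, 0, 0]
Initial: VV[1]=[0, 0, 0]
Initial: VV[2]=[0, 0, 0]
Event 1: SEND 1->0: VV[1][1]++ -> VV[1]=[0, 1, 0], msg_vec=[0, 1, 0]; VV[0]=max(VV[0],msg_vec) then VV[0][0]++ -> VV[0]=[1, 1, 0]
Event 2: LOCAL 0: VV[0][0]++ -> VV[0]=[2, 1, 0]
Event 3: LOCAL 1: VV[1][1]++ -> VV[1]=[0, 2, 0]
Event 4: LOCAL 2: VV[2][2]++ -> VV[2]=[0, 0, 1]
Event 5: SEND 1->2: VV[1][1]++ -> VV[1]=[0, 3, 0], msg_vec=[0, 3, 0]; VV[2]=max(VV[2],msg_vec) then VV[2][2]++ -> VV[2]=[0, 3, 2]
Final vectors: VV[0]=[2, 1, 0]; VV[1]=[0, 3, 0]; VV[2]=[0, 3, 2]

Answer: 0 3 0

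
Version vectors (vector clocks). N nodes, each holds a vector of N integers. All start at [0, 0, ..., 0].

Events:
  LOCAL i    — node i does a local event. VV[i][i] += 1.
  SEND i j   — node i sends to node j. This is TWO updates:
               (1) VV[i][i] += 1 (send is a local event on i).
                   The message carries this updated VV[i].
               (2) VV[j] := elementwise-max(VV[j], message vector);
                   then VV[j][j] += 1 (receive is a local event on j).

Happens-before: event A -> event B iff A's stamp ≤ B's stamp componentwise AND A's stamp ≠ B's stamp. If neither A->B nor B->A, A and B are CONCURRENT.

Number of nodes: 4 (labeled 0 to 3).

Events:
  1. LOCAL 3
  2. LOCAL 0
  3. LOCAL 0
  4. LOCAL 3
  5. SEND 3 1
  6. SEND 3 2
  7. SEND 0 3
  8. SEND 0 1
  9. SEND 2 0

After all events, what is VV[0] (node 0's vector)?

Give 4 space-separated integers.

Initial: VV[0]=[0, 0, 0, 0]
Initial: VV[1]=[0, 0, 0, 0]
Initial: VV[2]=[0, 0, 0, 0]
Initial: VV[3]=[0, 0, 0, 0]
Event 1: LOCAL 3: VV[3][3]++ -> VV[3]=[0, 0, 0, 1]
Event 2: LOCAL 0: VV[0][0]++ -> VV[0]=[1, 0, 0, 0]
Event 3: LOCAL 0: VV[0][0]++ -> VV[0]=[2, 0, 0, 0]
Event 4: LOCAL 3: VV[3][3]++ -> VV[3]=[0, 0, 0, 2]
Event 5: SEND 3->1: VV[3][3]++ -> VV[3]=[0, 0, 0, 3], msg_vec=[0, 0, 0, 3]; VV[1]=max(VV[1],msg_vec) then VV[1][1]++ -> VV[1]=[0, 1, 0, 3]
Event 6: SEND 3->2: VV[3][3]++ -> VV[3]=[0, 0, 0, 4], msg_vec=[0, 0, 0, 4]; VV[2]=max(VV[2],msg_vec) then VV[2][2]++ -> VV[2]=[0, 0, 1, 4]
Event 7: SEND 0->3: VV[0][0]++ -> VV[0]=[3, 0, 0, 0], msg_vec=[3, 0, 0, 0]; VV[3]=max(VV[3],msg_vec) then VV[3][3]++ -> VV[3]=[3, 0, 0, 5]
Event 8: SEND 0->1: VV[0][0]++ -> VV[0]=[4, 0, 0, 0], msg_vec=[4, 0, 0, 0]; VV[1]=max(VV[1],msg_vec) then VV[1][1]++ -> VV[1]=[4, 2, 0, 3]
Event 9: SEND 2->0: VV[2][2]++ -> VV[2]=[0, 0, 2, 4], msg_vec=[0, 0, 2, 4]; VV[0]=max(VV[0],msg_vec) then VV[0][0]++ -> VV[0]=[5, 0, 2, 4]
Final vectors: VV[0]=[5, 0, 2, 4]; VV[1]=[4, 2, 0, 3]; VV[2]=[0, 0, 2, 4]; VV[3]=[3, 0, 0, 5]

Answer: 5 0 2 4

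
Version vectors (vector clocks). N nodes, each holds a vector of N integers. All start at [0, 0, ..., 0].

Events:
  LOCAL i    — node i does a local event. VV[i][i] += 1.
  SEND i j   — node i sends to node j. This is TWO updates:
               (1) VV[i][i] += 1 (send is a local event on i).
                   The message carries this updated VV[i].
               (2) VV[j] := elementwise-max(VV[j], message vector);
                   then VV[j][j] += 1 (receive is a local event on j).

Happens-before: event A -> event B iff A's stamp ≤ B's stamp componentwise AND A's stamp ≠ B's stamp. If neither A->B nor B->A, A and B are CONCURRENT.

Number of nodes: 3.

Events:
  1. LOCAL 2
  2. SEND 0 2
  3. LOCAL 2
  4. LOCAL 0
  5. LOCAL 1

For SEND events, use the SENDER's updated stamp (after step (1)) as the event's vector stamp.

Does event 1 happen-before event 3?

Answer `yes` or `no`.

Answer: yes

Derivation:
Initial: VV[0]=[0, 0, 0]
Initial: VV[1]=[0, 0, 0]
Initial: VV[2]=[0, 0, 0]
Event 1: LOCAL 2: VV[2][2]++ -> VV[2]=[0, 0, 1]
Event 2: SEND 0->2: VV[0][0]++ -> VV[0]=[1, 0, 0], msg_vec=[1, 0, 0]; VV[2]=max(VV[2],msg_vec) then VV[2][2]++ -> VV[2]=[1, 0, 2]
Event 3: LOCAL 2: VV[2][2]++ -> VV[2]=[1, 0, 3]
Event 4: LOCAL 0: VV[0][0]++ -> VV[0]=[2, 0, 0]
Event 5: LOCAL 1: VV[1][1]++ -> VV[1]=[0, 1, 0]
Event 1 stamp: [0, 0, 1]
Event 3 stamp: [1, 0, 3]
[0, 0, 1] <= [1, 0, 3]? True. Equal? False. Happens-before: True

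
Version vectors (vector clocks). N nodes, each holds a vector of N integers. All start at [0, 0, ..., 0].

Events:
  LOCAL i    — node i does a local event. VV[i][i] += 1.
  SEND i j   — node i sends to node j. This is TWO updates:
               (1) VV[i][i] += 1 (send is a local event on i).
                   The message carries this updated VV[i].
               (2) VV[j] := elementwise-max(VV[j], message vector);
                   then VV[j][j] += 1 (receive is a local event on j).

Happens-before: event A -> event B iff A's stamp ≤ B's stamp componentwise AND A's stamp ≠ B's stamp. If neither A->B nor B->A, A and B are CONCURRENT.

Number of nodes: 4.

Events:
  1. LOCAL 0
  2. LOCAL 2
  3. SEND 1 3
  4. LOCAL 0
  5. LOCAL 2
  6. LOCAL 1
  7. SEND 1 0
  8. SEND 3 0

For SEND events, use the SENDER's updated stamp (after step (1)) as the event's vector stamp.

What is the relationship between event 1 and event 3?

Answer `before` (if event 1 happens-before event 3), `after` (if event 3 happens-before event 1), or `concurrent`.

Initial: VV[0]=[0, 0, 0, 0]
Initial: VV[1]=[0, 0, 0, 0]
Initial: VV[2]=[0, 0, 0, 0]
Initial: VV[3]=[0, 0, 0, 0]
Event 1: LOCAL 0: VV[0][0]++ -> VV[0]=[1, 0, 0, 0]
Event 2: LOCAL 2: VV[2][2]++ -> VV[2]=[0, 0, 1, 0]
Event 3: SEND 1->3: VV[1][1]++ -> VV[1]=[0, 1, 0, 0], msg_vec=[0, 1, 0, 0]; VV[3]=max(VV[3],msg_vec) then VV[3][3]++ -> VV[3]=[0, 1, 0, 1]
Event 4: LOCAL 0: VV[0][0]++ -> VV[0]=[2, 0, 0, 0]
Event 5: LOCAL 2: VV[2][2]++ -> VV[2]=[0, 0, 2, 0]
Event 6: LOCAL 1: VV[1][1]++ -> VV[1]=[0, 2, 0, 0]
Event 7: SEND 1->0: VV[1][1]++ -> VV[1]=[0, 3, 0, 0], msg_vec=[0, 3, 0, 0]; VV[0]=max(VV[0],msg_vec) then VV[0][0]++ -> VV[0]=[3, 3, 0, 0]
Event 8: SEND 3->0: VV[3][3]++ -> VV[3]=[0, 1, 0, 2], msg_vec=[0, 1, 0, 2]; VV[0]=max(VV[0],msg_vec) then VV[0][0]++ -> VV[0]=[4, 3, 0, 2]
Event 1 stamp: [1, 0, 0, 0]
Event 3 stamp: [0, 1, 0, 0]
[1, 0, 0, 0] <= [0, 1, 0, 0]? False
[0, 1, 0, 0] <= [1, 0, 0, 0]? False
Relation: concurrent

Answer: concurrent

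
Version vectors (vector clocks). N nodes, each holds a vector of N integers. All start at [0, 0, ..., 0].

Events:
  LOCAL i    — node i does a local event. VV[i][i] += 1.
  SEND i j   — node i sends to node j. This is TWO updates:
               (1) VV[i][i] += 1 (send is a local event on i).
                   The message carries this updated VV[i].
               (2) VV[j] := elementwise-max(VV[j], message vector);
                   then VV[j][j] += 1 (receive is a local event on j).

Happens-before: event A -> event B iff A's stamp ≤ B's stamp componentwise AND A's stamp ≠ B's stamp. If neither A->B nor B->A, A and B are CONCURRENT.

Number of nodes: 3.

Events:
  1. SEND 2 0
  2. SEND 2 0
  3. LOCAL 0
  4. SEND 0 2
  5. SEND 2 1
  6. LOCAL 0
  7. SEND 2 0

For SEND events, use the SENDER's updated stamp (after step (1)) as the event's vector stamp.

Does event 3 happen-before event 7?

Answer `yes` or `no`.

Answer: yes

Derivation:
Initial: VV[0]=[0, 0, 0]
Initial: VV[1]=[0, 0, 0]
Initial: VV[2]=[0, 0, 0]
Event 1: SEND 2->0: VV[2][2]++ -> VV[2]=[0, 0, 1], msg_vec=[0, 0, 1]; VV[0]=max(VV[0],msg_vec) then VV[0][0]++ -> VV[0]=[1, 0, 1]
Event 2: SEND 2->0: VV[2][2]++ -> VV[2]=[0, 0, 2], msg_vec=[0, 0, 2]; VV[0]=max(VV[0],msg_vec) then VV[0][0]++ -> VV[0]=[2, 0, 2]
Event 3: LOCAL 0: VV[0][0]++ -> VV[0]=[3, 0, 2]
Event 4: SEND 0->2: VV[0][0]++ -> VV[0]=[4, 0, 2], msg_vec=[4, 0, 2]; VV[2]=max(VV[2],msg_vec) then VV[2][2]++ -> VV[2]=[4, 0, 3]
Event 5: SEND 2->1: VV[2][2]++ -> VV[2]=[4, 0, 4], msg_vec=[4, 0, 4]; VV[1]=max(VV[1],msg_vec) then VV[1][1]++ -> VV[1]=[4, 1, 4]
Event 6: LOCAL 0: VV[0][0]++ -> VV[0]=[5, 0, 2]
Event 7: SEND 2->0: VV[2][2]++ -> VV[2]=[4, 0, 5], msg_vec=[4, 0, 5]; VV[0]=max(VV[0],msg_vec) then VV[0][0]++ -> VV[0]=[6, 0, 5]
Event 3 stamp: [3, 0, 2]
Event 7 stamp: [4, 0, 5]
[3, 0, 2] <= [4, 0, 5]? True. Equal? False. Happens-before: True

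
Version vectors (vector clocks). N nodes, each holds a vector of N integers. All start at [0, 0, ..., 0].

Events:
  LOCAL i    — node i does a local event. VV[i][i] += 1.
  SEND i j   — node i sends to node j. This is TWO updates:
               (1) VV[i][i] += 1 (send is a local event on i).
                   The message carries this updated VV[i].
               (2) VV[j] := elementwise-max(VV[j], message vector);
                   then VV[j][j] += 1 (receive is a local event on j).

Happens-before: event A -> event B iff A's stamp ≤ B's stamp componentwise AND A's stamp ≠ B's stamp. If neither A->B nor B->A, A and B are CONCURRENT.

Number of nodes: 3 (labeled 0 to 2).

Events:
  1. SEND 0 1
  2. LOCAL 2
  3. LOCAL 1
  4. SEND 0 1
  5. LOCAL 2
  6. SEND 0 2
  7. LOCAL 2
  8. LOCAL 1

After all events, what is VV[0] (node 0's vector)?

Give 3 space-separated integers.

Answer: 3 0 0

Derivation:
Initial: VV[0]=[0, 0, 0]
Initial: VV[1]=[0, 0, 0]
Initial: VV[2]=[0, 0, 0]
Event 1: SEND 0->1: VV[0][0]++ -> VV[0]=[1, 0, 0], msg_vec=[1, 0, 0]; VV[1]=max(VV[1],msg_vec) then VV[1][1]++ -> VV[1]=[1, 1, 0]
Event 2: LOCAL 2: VV[2][2]++ -> VV[2]=[0, 0, 1]
Event 3: LOCAL 1: VV[1][1]++ -> VV[1]=[1, 2, 0]
Event 4: SEND 0->1: VV[0][0]++ -> VV[0]=[2, 0, 0], msg_vec=[2, 0, 0]; VV[1]=max(VV[1],msg_vec) then VV[1][1]++ -> VV[1]=[2, 3, 0]
Event 5: LOCAL 2: VV[2][2]++ -> VV[2]=[0, 0, 2]
Event 6: SEND 0->2: VV[0][0]++ -> VV[0]=[3, 0, 0], msg_vec=[3, 0, 0]; VV[2]=max(VV[2],msg_vec) then VV[2][2]++ -> VV[2]=[3, 0, 3]
Event 7: LOCAL 2: VV[2][2]++ -> VV[2]=[3, 0, 4]
Event 8: LOCAL 1: VV[1][1]++ -> VV[1]=[2, 4, 0]
Final vectors: VV[0]=[3, 0, 0]; VV[1]=[2, 4, 0]; VV[2]=[3, 0, 4]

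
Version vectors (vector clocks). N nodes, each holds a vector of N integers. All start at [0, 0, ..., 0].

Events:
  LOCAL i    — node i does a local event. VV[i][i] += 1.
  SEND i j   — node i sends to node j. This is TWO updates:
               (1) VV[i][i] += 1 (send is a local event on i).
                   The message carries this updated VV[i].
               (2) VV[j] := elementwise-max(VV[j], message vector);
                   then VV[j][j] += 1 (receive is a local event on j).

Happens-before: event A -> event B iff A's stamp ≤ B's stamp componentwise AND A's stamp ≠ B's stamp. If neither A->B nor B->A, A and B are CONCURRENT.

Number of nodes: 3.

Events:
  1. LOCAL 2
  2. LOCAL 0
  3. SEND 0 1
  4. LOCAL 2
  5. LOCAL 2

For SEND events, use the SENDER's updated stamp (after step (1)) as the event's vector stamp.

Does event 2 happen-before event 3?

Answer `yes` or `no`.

Initial: VV[0]=[0, 0, 0]
Initial: VV[1]=[0, 0, 0]
Initial: VV[2]=[0, 0, 0]
Event 1: LOCAL 2: VV[2][2]++ -> VV[2]=[0, 0, 1]
Event 2: LOCAL 0: VV[0][0]++ -> VV[0]=[1, 0, 0]
Event 3: SEND 0->1: VV[0][0]++ -> VV[0]=[2, 0, 0], msg_vec=[2, 0, 0]; VV[1]=max(VV[1],msg_vec) then VV[1][1]++ -> VV[1]=[2, 1, 0]
Event 4: LOCAL 2: VV[2][2]++ -> VV[2]=[0, 0, 2]
Event 5: LOCAL 2: VV[2][2]++ -> VV[2]=[0, 0, 3]
Event 2 stamp: [1, 0, 0]
Event 3 stamp: [2, 0, 0]
[1, 0, 0] <= [2, 0, 0]? True. Equal? False. Happens-before: True

Answer: yes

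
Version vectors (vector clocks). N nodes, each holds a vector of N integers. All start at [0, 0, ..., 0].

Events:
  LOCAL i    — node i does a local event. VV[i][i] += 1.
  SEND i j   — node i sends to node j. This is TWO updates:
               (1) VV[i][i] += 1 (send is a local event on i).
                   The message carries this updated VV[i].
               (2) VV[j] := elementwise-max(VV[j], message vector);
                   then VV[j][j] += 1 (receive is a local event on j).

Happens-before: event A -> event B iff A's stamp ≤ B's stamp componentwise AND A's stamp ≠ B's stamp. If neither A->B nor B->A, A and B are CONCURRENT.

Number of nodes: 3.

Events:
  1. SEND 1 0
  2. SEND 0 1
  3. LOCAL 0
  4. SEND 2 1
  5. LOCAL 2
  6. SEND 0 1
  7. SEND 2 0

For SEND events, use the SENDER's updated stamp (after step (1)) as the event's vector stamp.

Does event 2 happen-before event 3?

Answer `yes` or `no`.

Initial: VV[0]=[0, 0, 0]
Initial: VV[1]=[0, 0, 0]
Initial: VV[2]=[0, 0, 0]
Event 1: SEND 1->0: VV[1][1]++ -> VV[1]=[0, 1, 0], msg_vec=[0, 1, 0]; VV[0]=max(VV[0],msg_vec) then VV[0][0]++ -> VV[0]=[1, 1, 0]
Event 2: SEND 0->1: VV[0][0]++ -> VV[0]=[2, 1, 0], msg_vec=[2, 1, 0]; VV[1]=max(VV[1],msg_vec) then VV[1][1]++ -> VV[1]=[2, 2, 0]
Event 3: LOCAL 0: VV[0][0]++ -> VV[0]=[3, 1, 0]
Event 4: SEND 2->1: VV[2][2]++ -> VV[2]=[0, 0, 1], msg_vec=[0, 0, 1]; VV[1]=max(VV[1],msg_vec) then VV[1][1]++ -> VV[1]=[2, 3, 1]
Event 5: LOCAL 2: VV[2][2]++ -> VV[2]=[0, 0, 2]
Event 6: SEND 0->1: VV[0][0]++ -> VV[0]=[4, 1, 0], msg_vec=[4, 1, 0]; VV[1]=max(VV[1],msg_vec) then VV[1][1]++ -> VV[1]=[4, 4, 1]
Event 7: SEND 2->0: VV[2][2]++ -> VV[2]=[0, 0, 3], msg_vec=[0, 0, 3]; VV[0]=max(VV[0],msg_vec) then VV[0][0]++ -> VV[0]=[5, 1, 3]
Event 2 stamp: [2, 1, 0]
Event 3 stamp: [3, 1, 0]
[2, 1, 0] <= [3, 1, 0]? True. Equal? False. Happens-before: True

Answer: yes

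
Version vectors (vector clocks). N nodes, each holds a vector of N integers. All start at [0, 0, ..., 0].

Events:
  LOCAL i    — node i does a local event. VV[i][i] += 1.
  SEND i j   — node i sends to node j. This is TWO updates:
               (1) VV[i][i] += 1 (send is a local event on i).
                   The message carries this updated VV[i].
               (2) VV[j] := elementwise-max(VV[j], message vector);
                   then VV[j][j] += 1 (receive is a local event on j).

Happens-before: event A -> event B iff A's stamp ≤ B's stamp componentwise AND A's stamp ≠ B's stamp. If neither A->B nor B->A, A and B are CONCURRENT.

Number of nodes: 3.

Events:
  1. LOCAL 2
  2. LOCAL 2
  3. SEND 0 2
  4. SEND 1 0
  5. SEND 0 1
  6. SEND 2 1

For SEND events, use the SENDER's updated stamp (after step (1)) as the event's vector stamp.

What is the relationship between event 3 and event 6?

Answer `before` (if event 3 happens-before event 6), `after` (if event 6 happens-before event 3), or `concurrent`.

Initial: VV[0]=[0, 0, 0]
Initial: VV[1]=[0, 0, 0]
Initial: VV[2]=[0, 0, 0]
Event 1: LOCAL 2: VV[2][2]++ -> VV[2]=[0, 0, 1]
Event 2: LOCAL 2: VV[2][2]++ -> VV[2]=[0, 0, 2]
Event 3: SEND 0->2: VV[0][0]++ -> VV[0]=[1, 0, 0], msg_vec=[1, 0, 0]; VV[2]=max(VV[2],msg_vec) then VV[2][2]++ -> VV[2]=[1, 0, 3]
Event 4: SEND 1->0: VV[1][1]++ -> VV[1]=[0, 1, 0], msg_vec=[0, 1, 0]; VV[0]=max(VV[0],msg_vec) then VV[0][0]++ -> VV[0]=[2, 1, 0]
Event 5: SEND 0->1: VV[0][0]++ -> VV[0]=[3, 1, 0], msg_vec=[3, 1, 0]; VV[1]=max(VV[1],msg_vec) then VV[1][1]++ -> VV[1]=[3, 2, 0]
Event 6: SEND 2->1: VV[2][2]++ -> VV[2]=[1, 0, 4], msg_vec=[1, 0, 4]; VV[1]=max(VV[1],msg_vec) then VV[1][1]++ -> VV[1]=[3, 3, 4]
Event 3 stamp: [1, 0, 0]
Event 6 stamp: [1, 0, 4]
[1, 0, 0] <= [1, 0, 4]? True
[1, 0, 4] <= [1, 0, 0]? False
Relation: before

Answer: before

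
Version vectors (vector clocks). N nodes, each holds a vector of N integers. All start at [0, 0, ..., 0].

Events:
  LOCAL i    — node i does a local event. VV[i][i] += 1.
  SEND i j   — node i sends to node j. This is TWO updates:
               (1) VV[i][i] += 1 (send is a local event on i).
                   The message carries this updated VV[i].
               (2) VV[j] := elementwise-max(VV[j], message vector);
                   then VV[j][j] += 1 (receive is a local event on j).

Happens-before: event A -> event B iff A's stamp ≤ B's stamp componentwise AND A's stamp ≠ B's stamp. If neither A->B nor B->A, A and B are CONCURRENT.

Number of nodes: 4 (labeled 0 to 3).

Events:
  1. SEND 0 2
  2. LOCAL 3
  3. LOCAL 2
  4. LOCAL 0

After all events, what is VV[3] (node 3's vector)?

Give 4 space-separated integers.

Answer: 0 0 0 1

Derivation:
Initial: VV[0]=[0, 0, 0, 0]
Initial: VV[1]=[0, 0, 0, 0]
Initial: VV[2]=[0, 0, 0, 0]
Initial: VV[3]=[0, 0, 0, 0]
Event 1: SEND 0->2: VV[0][0]++ -> VV[0]=[1, 0, 0, 0], msg_vec=[1, 0, 0, 0]; VV[2]=max(VV[2],msg_vec) then VV[2][2]++ -> VV[2]=[1, 0, 1, 0]
Event 2: LOCAL 3: VV[3][3]++ -> VV[3]=[0, 0, 0, 1]
Event 3: LOCAL 2: VV[2][2]++ -> VV[2]=[1, 0, 2, 0]
Event 4: LOCAL 0: VV[0][0]++ -> VV[0]=[2, 0, 0, 0]
Final vectors: VV[0]=[2, 0, 0, 0]; VV[1]=[0, 0, 0, 0]; VV[2]=[1, 0, 2, 0]; VV[3]=[0, 0, 0, 1]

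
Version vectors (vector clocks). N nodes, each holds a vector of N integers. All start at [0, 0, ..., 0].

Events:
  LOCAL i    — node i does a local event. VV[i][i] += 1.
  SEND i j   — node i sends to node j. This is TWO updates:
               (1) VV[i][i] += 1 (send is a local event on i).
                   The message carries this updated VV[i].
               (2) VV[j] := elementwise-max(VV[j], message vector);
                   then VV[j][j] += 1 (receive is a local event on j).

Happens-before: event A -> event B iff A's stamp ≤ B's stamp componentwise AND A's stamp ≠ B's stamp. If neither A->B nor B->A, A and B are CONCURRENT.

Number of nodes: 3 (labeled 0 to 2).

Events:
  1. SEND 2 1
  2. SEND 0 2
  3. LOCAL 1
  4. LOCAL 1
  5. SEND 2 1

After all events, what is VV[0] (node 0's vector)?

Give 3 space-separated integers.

Answer: 1 0 0

Derivation:
Initial: VV[0]=[0, 0, 0]
Initial: VV[1]=[0, 0, 0]
Initial: VV[2]=[0, 0, 0]
Event 1: SEND 2->1: VV[2][2]++ -> VV[2]=[0, 0, 1], msg_vec=[0, 0, 1]; VV[1]=max(VV[1],msg_vec) then VV[1][1]++ -> VV[1]=[0, 1, 1]
Event 2: SEND 0->2: VV[0][0]++ -> VV[0]=[1, 0, 0], msg_vec=[1, 0, 0]; VV[2]=max(VV[2],msg_vec) then VV[2][2]++ -> VV[2]=[1, 0, 2]
Event 3: LOCAL 1: VV[1][1]++ -> VV[1]=[0, 2, 1]
Event 4: LOCAL 1: VV[1][1]++ -> VV[1]=[0, 3, 1]
Event 5: SEND 2->1: VV[2][2]++ -> VV[2]=[1, 0, 3], msg_vec=[1, 0, 3]; VV[1]=max(VV[1],msg_vec) then VV[1][1]++ -> VV[1]=[1, 4, 3]
Final vectors: VV[0]=[1, 0, 0]; VV[1]=[1, 4, 3]; VV[2]=[1, 0, 3]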